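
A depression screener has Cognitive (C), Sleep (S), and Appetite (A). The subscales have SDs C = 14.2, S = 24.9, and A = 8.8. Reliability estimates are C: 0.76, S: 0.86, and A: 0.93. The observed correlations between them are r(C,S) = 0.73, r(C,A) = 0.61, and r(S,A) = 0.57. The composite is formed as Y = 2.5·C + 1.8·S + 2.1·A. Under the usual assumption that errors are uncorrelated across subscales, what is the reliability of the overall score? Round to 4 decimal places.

0.9209

Var(Y) = 2.5²·14.2² + 1.8²·24.9² + 2.1²·8.8² + 2·[4.5·14.2·24.9·0.73 + 5.25·14.2·8.8·0.61 + 3.78·24.9·8.8·0.57] = 3610.59 + 4067.62 = 7678.21.
With uncorrelated errors the cross-covariances are all true-score covariance, so they carry over unchanged; only the diagonal terms shrink to ρᵢσᵢ².
True-score variance = [2.5²·14.2²·0.76 + 1.8²·24.9²·0.86 + 2.1²·8.8²·0.93] + 4067.62 = 3002.99 + 4067.62 = 7070.61.
Reliability = 7070.61 / 7678.21 = 0.9209.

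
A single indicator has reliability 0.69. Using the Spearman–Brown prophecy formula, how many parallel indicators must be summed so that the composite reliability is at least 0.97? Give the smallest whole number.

15

k ≥ ρ*(1−ρ₁)/(ρ₁(1−ρ*)) = 0.97·0.31 / (0.69·0.03) = 14.527.
Smallest integer k = 15.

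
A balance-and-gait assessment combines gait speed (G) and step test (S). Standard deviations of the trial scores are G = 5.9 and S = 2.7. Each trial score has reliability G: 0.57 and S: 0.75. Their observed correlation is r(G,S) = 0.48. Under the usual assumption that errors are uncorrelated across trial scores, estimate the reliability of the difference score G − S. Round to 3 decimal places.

0.374

Var(G−S) = 5.9² + 2.7² − 2·5.9·2.7·0.48 = 42.1 − 15.2928 = 26.8072.
Under uncorrelated errors the observed covariances equal the true-score covariances, so only the own-variance terms attenuate.
True-score variance = [5.9²·0.57 + 2.7²·0.75] − 15.2928 = 25.3092 − 15.2928 = 10.0164.
Reliability = 10.0164 / 26.8072 = 0.374.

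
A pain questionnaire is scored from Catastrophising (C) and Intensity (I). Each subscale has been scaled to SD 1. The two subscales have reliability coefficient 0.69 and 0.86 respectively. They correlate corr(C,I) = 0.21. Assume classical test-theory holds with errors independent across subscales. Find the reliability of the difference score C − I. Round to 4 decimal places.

0.7152

Var(C−I) = 1 + 1 − 2·0.21 = 2 − 0.42 = 1.58.
With uncorrelated errors the cross-covariances are all true-score covariance, so they carry over unchanged; only the diagonal terms shrink to ρᵢσᵢ².
True-score variance = [0.69 + 0.86] − 0.42 = 1.55 − 0.42 = 1.13.
Reliability = 1.13 / 1.58 = 0.7152.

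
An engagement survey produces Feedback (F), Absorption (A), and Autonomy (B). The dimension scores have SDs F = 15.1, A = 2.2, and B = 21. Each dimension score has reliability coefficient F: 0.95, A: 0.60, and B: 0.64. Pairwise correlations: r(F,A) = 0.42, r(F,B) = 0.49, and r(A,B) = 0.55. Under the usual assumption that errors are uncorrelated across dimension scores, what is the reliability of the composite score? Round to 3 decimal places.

0.838

Var(F+A+B) = 15.1² + 2.2² + 21² + 2·[15.1·2.2·0.42 + 15.1·21·0.49 + 2.2·21·0.55] = 673.85 + 389.483 = 1063.33.
With uncorrelated errors the cross-covariances are all true-score covariance, so they carry over unchanged; only the diagonal terms shrink to ρᵢσᵢ².
True-score variance = [15.1²·0.95 + 2.2²·0.60 + 21²·0.64] + 389.483 = 501.753 + 389.483 = 891.236.
Reliability = 891.236 / 1063.33 = 0.838.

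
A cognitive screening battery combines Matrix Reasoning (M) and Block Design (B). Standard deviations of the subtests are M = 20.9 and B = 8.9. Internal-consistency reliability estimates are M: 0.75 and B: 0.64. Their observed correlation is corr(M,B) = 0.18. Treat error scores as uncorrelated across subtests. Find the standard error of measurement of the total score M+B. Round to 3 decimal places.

Var(total) = 516.02 + 66.9636 = 582.984.
True-score variance = 378.302 + 66.9636 = 445.265, so reliability = 0.7638.
Error variance = 582.984 − 445.265 = 137.718; SEM = √137.718 = 11.735.

11.735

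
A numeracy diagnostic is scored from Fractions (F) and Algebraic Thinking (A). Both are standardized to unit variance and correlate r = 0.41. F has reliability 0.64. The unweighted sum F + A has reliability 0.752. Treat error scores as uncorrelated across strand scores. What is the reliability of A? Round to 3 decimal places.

Var(F+A) = 2 + 2·0.41 = 2.820.
True-score variance = ρ_F + ρ_A + 2·0.41, so 0.752 = (0.64 + ρ_A + 0.82) / 2.820.
ρ_A = 0.752·2.820 − 0.64 − 0.82 = 0.661.

0.661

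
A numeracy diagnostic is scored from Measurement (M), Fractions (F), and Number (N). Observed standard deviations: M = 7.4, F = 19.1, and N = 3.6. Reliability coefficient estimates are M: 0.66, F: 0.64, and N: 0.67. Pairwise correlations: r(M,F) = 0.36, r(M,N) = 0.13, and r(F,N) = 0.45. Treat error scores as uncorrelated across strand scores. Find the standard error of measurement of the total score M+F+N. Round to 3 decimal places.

12.419

Var(total) = 432.53 + 170.575 = 603.105.
True-score variance = 278.303 + 170.575 = 448.878, so reliability = 0.7443.
Error variance = 603.105 − 448.878 = 154.227; SEM = √154.227 = 12.419.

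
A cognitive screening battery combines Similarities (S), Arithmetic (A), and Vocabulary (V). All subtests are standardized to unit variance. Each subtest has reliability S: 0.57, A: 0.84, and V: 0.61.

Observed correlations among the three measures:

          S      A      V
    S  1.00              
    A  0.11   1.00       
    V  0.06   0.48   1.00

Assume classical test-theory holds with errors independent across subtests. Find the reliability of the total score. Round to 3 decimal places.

0.772

Var(S+A+V) = 3 + 2·[0.11 + 0.06 + 0.48] = 3 + 1.3 = 4.3.
Under uncorrelated errors the observed covariances equal the true-score covariances, so only the own-variance terms attenuate.
True-score variance = [0.57 + 0.84 + 0.61] + 1.3 = 2.02 + 1.3 = 3.32.
Reliability = 3.32 / 4.3 = 0.772.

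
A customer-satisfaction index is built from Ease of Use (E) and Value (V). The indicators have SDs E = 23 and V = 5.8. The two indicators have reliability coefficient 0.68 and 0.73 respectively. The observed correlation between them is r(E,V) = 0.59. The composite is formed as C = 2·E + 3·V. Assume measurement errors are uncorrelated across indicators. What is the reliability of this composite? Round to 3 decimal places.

Var(C) = 2²·23² + 3²·5.8² + 2·[6·23·5.8·0.59] = 2418.76 + 944.472 = 3363.23.
Because errors are independent across components, Cov(Tᵢ,Tⱼ) = Cov(Xᵢ,Xⱼ); the off-diagonal part of the true-score variance is the same as above.
True-score variance = [2²·23²·0.68 + 3²·5.8²·0.73] + 944.472 = 1659.89 + 944.472 = 2604.37.
Reliability = 2604.37 / 3363.23 = 0.774.

0.774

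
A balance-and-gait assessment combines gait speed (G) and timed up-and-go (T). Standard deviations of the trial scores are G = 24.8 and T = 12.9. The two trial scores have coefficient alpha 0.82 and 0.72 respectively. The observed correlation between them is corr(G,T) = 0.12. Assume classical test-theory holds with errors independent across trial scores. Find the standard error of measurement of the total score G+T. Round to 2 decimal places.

12.54

Var(total) = 781.45 + 76.7808 = 858.231.
True-score variance = 624.148 + 76.7808 = 700.929, so reliability = 0.8167.
Error variance = 858.231 − 700.929 = 157.302; SEM = √157.302 = 12.54.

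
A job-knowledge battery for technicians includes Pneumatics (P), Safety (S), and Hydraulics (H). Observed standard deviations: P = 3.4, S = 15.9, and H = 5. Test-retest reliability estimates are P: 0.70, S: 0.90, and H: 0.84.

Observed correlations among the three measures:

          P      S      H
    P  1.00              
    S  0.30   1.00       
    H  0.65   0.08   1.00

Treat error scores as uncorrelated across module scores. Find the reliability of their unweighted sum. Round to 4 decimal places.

Var(P+S+H) = 3.4² + 15.9² + 5² + 2·[3.4·15.9·0.30 + 3.4·5·0.65 + 15.9·5·0.08] = 289.37 + 67.256 = 356.626.
With uncorrelated errors the cross-covariances are all true-score covariance, so they carry over unchanged; only the diagonal terms shrink to ρᵢσᵢ².
True-score variance = [3.4²·0.70 + 15.9²·0.90 + 5²·0.84] + 67.256 = 256.621 + 67.256 = 323.877.
Reliability = 323.877 / 356.626 = 0.9082.

0.9082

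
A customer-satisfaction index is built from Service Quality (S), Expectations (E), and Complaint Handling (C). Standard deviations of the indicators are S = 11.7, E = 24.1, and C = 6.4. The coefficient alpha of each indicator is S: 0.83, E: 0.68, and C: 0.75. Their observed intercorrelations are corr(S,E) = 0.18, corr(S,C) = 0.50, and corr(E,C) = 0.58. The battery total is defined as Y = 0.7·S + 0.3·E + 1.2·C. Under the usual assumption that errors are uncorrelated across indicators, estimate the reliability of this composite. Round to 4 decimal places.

Var(Y) = 0.7²·11.7² + 0.3²·24.1² + 1.2²·6.4² + 2·[0.21·11.7·24.1·0.18 + 0.84·11.7·6.4·0.50 + 0.36·24.1·6.4·0.58] = 178.331 + 148.627 = 326.958.
With uncorrelated errors the cross-covariances are all true-score covariance, so they carry over unchanged; only the diagonal terms shrink to ρᵢσᵢ².
True-score variance = [0.7²·11.7²·0.83 + 0.3²·24.1²·0.68 + 1.2²·6.4²·0.75] + 148.627 = 135.456 + 148.627 = 284.082.
Reliability = 284.082 / 326.958 = 0.8689.

0.8689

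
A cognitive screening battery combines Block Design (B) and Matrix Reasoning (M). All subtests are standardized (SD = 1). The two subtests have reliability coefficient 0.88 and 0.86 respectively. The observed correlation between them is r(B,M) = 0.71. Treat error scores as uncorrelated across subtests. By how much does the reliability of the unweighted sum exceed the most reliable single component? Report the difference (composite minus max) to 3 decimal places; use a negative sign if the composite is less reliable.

0.044

Var(sum) = 2 + 1.42 = 3.42; true-score variance = 1.74 + 1.42 = 3.16; composite reliability = 0.9240.
Max component reliability = 0.8800.
Difference = 0.9240 − 0.8800 = 0.044.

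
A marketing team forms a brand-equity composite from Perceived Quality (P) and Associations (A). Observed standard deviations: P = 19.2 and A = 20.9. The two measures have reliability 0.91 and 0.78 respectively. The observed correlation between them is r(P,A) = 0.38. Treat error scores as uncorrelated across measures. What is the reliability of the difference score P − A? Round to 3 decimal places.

0.742

Var(P−A) = 19.2² + 20.9² − 2·19.2·20.9·0.38 = 805.45 − 304.973 = 500.477.
With uncorrelated errors the cross-covariances are all true-score covariance, so they carry over unchanged; only the diagonal terms shrink to ρᵢσᵢ².
True-score variance = [19.2²·0.91 + 20.9²·0.78] − 304.973 = 676.174 − 304.973 = 371.201.
Reliability = 371.201 / 500.477 = 0.742.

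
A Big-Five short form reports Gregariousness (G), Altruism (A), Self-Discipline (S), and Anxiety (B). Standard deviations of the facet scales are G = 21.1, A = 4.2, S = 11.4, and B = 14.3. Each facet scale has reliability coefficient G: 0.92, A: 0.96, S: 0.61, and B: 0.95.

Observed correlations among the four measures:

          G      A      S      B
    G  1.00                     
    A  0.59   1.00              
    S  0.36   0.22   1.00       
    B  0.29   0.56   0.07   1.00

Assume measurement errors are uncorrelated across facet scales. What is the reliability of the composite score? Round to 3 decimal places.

Var(G+A+S+B) = 21.1² + 4.2² + 11.4² + 14.3² + 2·[21.1·4.2·0.59 + 21.1·11.4·0.36 + 21.1·14.3·0.29 + 4.2·11.4·0.22 + 4.2·14.3·0.56 + 11.4·14.3·0.07] = 797.3 + 563.921 = 1361.22.
Because errors are independent across components, Cov(Tᵢ,Tⱼ) = Cov(Xᵢ,Xⱼ); the off-diagonal part of the true-score variance is the same as above.
True-score variance = [21.1²·0.92 + 4.2²·0.96 + 11.4²·0.61 + 14.3²·0.95] + 563.921 = 700.069 + 563.921 = 1263.99.
Reliability = 1263.99 / 1361.22 = 0.929.

0.929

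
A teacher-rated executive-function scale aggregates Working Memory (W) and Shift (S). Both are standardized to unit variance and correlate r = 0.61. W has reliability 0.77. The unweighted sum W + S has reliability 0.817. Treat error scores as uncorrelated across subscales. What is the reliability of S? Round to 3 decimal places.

Var(W+S) = 2 + 2·0.61 = 3.220.
True-score variance = ρ_W + ρ_S + 2·0.61, so 0.817 = (0.77 + ρ_S + 1.22) / 3.220.
ρ_S = 0.817·3.220 − 0.77 − 1.22 = 0.641.

0.641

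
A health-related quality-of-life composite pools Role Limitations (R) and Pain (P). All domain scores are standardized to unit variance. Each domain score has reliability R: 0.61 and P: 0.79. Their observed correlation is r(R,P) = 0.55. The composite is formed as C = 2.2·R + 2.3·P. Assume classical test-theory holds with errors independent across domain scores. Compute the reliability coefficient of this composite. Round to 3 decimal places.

Var(C) = 2.2² + 2.3² + 2·[5.06·0.55] = 10.13 + 5.566 = 15.696.
With uncorrelated errors the cross-covariances are all true-score covariance, so they carry over unchanged; only the diagonal terms shrink to ρᵢσᵢ².
True-score variance = [2.2²·0.61 + 2.3²·0.79] + 5.566 = 7.1315 + 5.566 = 12.6975.
Reliability = 12.6975 / 15.696 = 0.809.

0.809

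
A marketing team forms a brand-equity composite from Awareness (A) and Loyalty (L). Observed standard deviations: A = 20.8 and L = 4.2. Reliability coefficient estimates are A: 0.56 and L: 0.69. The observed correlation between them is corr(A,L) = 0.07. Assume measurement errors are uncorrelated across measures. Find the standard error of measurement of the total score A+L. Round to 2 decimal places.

13.99

Var(total) = 450.28 + 12.2304 = 462.51.
True-score variance = 254.45 + 12.2304 = 266.68, so reliability = 0.5766.
Error variance = 462.51 − 266.68 = 195.83; SEM = √195.83 = 13.99.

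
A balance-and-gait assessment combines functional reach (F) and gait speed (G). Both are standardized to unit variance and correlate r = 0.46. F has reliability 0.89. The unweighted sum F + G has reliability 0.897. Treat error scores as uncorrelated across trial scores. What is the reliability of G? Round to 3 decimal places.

0.809

Var(F+G) = 2 + 2·0.46 = 2.920.
True-score variance = ρ_F + ρ_G + 2·0.46, so 0.897 = (0.89 + ρ_G + 0.92) / 2.920.
ρ_G = 0.897·2.920 − 0.89 − 0.92 = 0.809.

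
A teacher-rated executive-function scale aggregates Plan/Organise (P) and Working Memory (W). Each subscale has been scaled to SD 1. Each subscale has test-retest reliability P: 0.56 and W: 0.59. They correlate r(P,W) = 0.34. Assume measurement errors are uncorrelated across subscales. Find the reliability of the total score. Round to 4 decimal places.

Var(P+W) = 2 + 2·[0.34] = 2 + 0.68 = 2.68.
With uncorrelated errors the cross-covariances are all true-score covariance, so they carry over unchanged; only the diagonal terms shrink to ρᵢσᵢ².
True-score variance = [0.56 + 0.59] + 0.68 = 1.15 + 0.68 = 1.83.
Reliability = 1.83 / 2.68 = 0.6828.

0.6828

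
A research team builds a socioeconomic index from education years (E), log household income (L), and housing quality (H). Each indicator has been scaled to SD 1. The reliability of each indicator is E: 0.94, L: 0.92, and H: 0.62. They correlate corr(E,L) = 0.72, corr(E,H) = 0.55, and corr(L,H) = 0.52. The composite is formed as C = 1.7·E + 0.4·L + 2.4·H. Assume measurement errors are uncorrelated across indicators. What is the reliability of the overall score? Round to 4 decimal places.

Var(C) = 1.7² + 0.4² + 2.4² + 2·[0.68·0.72 + 4.08·0.55 + 0.96·0.52] = 8.81 + 6.4656 = 15.2756.
Under uncorrelated errors the observed covariances equal the true-score covariances, so only the own-variance terms attenuate.
True-score variance = [1.7²·0.94 + 0.4²·0.92 + 2.4²·0.62] + 6.4656 = 6.435 + 6.4656 = 12.9006.
Reliability = 12.9006 / 15.2756 = 0.8445.

0.8445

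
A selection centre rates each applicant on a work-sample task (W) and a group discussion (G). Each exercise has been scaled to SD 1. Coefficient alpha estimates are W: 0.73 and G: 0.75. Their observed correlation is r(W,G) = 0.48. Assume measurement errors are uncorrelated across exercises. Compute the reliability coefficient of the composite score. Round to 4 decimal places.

0.8243

Var(W+G) = 2 + 2·[0.48] = 2 + 0.96 = 2.96.
Because errors are independent across components, Cov(Tᵢ,Tⱼ) = Cov(Xᵢ,Xⱼ); the off-diagonal part of the true-score variance is the same as above.
True-score variance = [0.73 + 0.75] + 0.96 = 1.48 + 0.96 = 2.44.
Reliability = 2.44 / 2.96 = 0.8243.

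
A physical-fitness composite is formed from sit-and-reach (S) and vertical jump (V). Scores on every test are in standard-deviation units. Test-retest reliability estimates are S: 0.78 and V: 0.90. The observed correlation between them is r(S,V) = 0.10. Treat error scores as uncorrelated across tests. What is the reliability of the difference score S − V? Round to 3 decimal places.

0.822

Var(S−V) = 1 + 1 − 2·0.10 = 2 − 0.2 = 1.8.
Because errors are independent across components, Cov(Tᵢ,Tⱼ) = Cov(Xᵢ,Xⱼ); the off-diagonal part of the true-score variance is the same as above.
True-score variance = [0.78 + 0.90] − 0.2 = 1.68 − 0.2 = 1.48.
Reliability = 1.48 / 1.8 = 0.822.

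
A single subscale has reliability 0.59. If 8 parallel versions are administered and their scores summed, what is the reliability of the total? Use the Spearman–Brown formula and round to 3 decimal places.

0.920

ρ_k = kρ / (1 + (k−1)ρ) = 8·0.59 / (1 + 7·0.59) = 4.720 / 5.130 = 0.920.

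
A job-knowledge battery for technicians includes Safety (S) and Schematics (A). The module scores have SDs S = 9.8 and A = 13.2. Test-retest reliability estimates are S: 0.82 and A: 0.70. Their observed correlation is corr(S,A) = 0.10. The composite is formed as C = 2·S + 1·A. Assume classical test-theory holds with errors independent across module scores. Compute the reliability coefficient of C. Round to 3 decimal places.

Var(C) = 2²·9.8² + 13.2² + 2·[2·9.8·13.2·0.10] = 558.4 + 51.744 = 610.144.
Because errors are independent across components, Cov(Tᵢ,Tⱼ) = Cov(Xᵢ,Xⱼ); the off-diagonal part of the true-score variance is the same as above.
True-score variance = [2²·9.8²·0.82 + 13.2²·0.70] + 51.744 = 436.979 + 51.744 = 488.723.
Reliability = 488.723 / 610.144 = 0.801.

0.801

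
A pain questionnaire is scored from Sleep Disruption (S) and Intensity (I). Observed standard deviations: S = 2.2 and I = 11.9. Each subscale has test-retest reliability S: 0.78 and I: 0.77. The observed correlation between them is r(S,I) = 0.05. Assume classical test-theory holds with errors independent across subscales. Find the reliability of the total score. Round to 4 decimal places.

0.7744

Var(S+I) = 2.2² + 11.9² + 2·[2.2·11.9·0.05] = 146.45 + 2.618 = 149.068.
Because errors are independent across components, Cov(Tᵢ,Tⱼ) = Cov(Xᵢ,Xⱼ); the off-diagonal part of the true-score variance is the same as above.
True-score variance = [2.2²·0.78 + 11.9²·0.77] + 2.618 = 112.815 + 2.618 = 115.433.
Reliability = 115.433 / 149.068 = 0.7744.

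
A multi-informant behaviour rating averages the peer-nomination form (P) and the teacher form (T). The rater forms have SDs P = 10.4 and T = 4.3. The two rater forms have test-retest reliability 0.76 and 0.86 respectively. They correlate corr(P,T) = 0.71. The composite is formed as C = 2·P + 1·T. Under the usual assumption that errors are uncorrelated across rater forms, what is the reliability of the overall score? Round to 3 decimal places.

0.816

Var(C) = 2²·10.4² + 4.3² + 2·[2·10.4·4.3·0.71] = 451.13 + 127.005 = 578.135.
With uncorrelated errors the cross-covariances are all true-score covariance, so they carry over unchanged; only the diagonal terms shrink to ρᵢσᵢ².
True-score variance = [2²·10.4²·0.76 + 4.3²·0.86] + 127.005 = 344.708 + 127.005 = 471.713.
Reliability = 471.713 / 578.135 = 0.816.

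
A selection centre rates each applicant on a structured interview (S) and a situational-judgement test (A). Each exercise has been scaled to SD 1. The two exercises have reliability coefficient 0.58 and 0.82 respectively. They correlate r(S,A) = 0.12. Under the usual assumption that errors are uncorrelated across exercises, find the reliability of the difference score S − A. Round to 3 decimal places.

0.659

Var(S−A) = 1 + 1 − 2·0.12 = 2 − 0.24 = 1.76.
With uncorrelated errors the cross-covariances are all true-score covariance, so they carry over unchanged; only the diagonal terms shrink to ρᵢσᵢ².
True-score variance = [0.58 + 0.82] − 0.24 = 1.4 − 0.24 = 1.16.
Reliability = 1.16 / 1.76 = 0.659.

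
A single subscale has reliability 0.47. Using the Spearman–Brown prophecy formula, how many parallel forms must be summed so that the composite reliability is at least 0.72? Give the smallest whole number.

3

k ≥ ρ*(1−ρ₁)/(ρ₁(1−ρ*)) = 0.72·0.53 / (0.47·0.28) = 2.900.
Smallest integer k = 3.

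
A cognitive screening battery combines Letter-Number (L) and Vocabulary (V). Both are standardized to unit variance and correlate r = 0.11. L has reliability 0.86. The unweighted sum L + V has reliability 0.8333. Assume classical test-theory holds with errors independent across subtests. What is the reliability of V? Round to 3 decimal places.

0.770

Var(L+V) = 2 + 2·0.11 = 2.220.
True-score variance = ρ_L + ρ_V + 2·0.11, so 0.8333 = (0.86 + ρ_V + 0.22) / 2.220.
ρ_V = 0.8333·2.220 − 0.86 − 0.22 = 0.770.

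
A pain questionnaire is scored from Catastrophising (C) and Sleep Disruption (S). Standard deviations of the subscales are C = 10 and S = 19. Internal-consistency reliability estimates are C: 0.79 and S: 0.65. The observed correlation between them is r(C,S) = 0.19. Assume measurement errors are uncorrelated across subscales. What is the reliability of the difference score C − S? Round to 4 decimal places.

0.6210

Var(C−S) = 10² + 19² − 2·10·19·0.19 = 461 − 72.2 = 388.8.
Because errors are independent across components, Cov(Tᵢ,Tⱼ) = Cov(Xᵢ,Xⱼ); the off-diagonal part of the true-score variance is the same as above.
True-score variance = [10²·0.79 + 19²·0.65] − 72.2 = 313.65 − 72.2 = 241.45.
Reliability = 241.45 / 388.8 = 0.6210.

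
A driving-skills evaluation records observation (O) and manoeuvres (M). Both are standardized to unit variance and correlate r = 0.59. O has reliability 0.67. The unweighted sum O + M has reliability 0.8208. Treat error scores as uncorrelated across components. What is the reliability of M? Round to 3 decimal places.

0.760

Var(O+M) = 2 + 2·0.59 = 3.180.
True-score variance = ρ_O + ρ_M + 2·0.59, so 0.8208 = (0.67 + ρ_M + 1.18) / 3.180.
ρ_M = 0.8208·3.180 − 0.67 − 1.18 = 0.760.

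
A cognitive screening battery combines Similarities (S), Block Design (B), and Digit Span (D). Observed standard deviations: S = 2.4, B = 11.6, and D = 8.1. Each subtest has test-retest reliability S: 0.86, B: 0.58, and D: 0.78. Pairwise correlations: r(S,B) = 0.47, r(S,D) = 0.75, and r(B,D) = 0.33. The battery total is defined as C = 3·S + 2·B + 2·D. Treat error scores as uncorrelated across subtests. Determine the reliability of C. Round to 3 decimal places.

0.797

Var(C) = 3²·2.4² + 2²·11.6² + 2²·8.1² + 2·[6·2.4·11.6·0.47 + 6·2.4·8.1·0.75 + 4·11.6·8.1·0.33] = 852.52 + 580.032 = 1432.55.
Because errors are independent across components, Cov(Tᵢ,Tⱼ) = Cov(Xᵢ,Xⱼ); the off-diagonal part of the true-score variance is the same as above.
True-score variance = [3²·2.4²·0.86 + 2²·11.6²·0.58 + 2²·8.1²·0.78] + 580.032 = 561.465 + 580.032 = 1141.5.
Reliability = 1141.5 / 1432.55 = 0.797.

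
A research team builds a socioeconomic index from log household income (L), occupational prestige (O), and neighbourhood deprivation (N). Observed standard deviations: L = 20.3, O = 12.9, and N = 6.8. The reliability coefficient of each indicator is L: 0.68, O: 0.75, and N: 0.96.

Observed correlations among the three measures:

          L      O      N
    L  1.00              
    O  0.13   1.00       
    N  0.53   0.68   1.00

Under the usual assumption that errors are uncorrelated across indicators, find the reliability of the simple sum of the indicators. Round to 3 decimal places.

Var(L+O+N) = 20.3² + 12.9² + 6.8² + 2·[20.3·12.9·0.13 + 20.3·6.8·0.53 + 12.9·6.8·0.68] = 624.74 + 333.708 = 958.448.
Under uncorrelated errors the observed covariances equal the true-score covariances, so only the own-variance terms attenuate.
True-score variance = [20.3²·0.68 + 12.9²·0.75 + 6.8²·0.96] + 333.708 = 449.419 + 333.708 = 783.127.
Reliability = 783.127 / 958.448 = 0.817.

0.817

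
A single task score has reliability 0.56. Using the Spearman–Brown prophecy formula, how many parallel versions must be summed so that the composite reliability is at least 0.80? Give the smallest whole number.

k ≥ ρ*(1−ρ₁)/(ρ₁(1−ρ*)) = 0.80·0.44 / (0.56·0.20) = 3.143.
Smallest integer k = 4.

4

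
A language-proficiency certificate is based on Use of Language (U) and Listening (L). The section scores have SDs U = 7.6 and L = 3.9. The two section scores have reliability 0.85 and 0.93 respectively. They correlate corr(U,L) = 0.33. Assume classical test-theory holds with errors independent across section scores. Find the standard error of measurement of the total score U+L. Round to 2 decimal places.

3.12

Var(total) = 72.97 + 19.5624 = 92.5324.
True-score variance = 63.2413 + 19.5624 = 82.8037, so reliability = 0.8949.
Error variance = 92.5324 − 82.8037 = 9.7287; SEM = √9.7287 = 3.12.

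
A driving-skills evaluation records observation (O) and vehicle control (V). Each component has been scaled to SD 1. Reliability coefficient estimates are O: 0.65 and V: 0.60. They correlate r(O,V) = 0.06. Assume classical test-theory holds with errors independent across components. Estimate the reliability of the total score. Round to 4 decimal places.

Var(O+V) = 2 + 2·[0.06] = 2 + 0.12 = 2.12.
With uncorrelated errors the cross-covariances are all true-score covariance, so they carry over unchanged; only the diagonal terms shrink to ρᵢσᵢ².
True-score variance = [0.65 + 0.60] + 0.12 = 1.25 + 0.12 = 1.37.
Reliability = 1.37 / 2.12 = 0.6462.

0.6462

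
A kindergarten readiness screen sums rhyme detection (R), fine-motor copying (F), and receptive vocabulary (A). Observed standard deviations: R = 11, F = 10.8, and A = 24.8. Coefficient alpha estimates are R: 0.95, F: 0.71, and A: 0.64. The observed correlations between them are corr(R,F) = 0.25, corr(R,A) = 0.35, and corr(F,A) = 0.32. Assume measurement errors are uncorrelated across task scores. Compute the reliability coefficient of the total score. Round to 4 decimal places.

Var(R+F+A) = 11² + 10.8² + 24.8² + 2·[11·10.8·0.25 + 11·24.8·0.35 + 10.8·24.8·0.32] = 852.68 + 421.778 = 1274.46.
With uncorrelated errors the cross-covariances are all true-score covariance, so they carry over unchanged; only the diagonal terms shrink to ρᵢσᵢ².
True-score variance = [11²·0.95 + 10.8²·0.71 + 24.8²·0.64] + 421.778 = 591.39 + 421.778 = 1013.17.
Reliability = 1013.17 / 1274.46 = 0.7950.

0.7950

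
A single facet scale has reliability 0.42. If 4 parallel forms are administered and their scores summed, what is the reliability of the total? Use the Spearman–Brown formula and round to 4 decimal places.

0.7434

ρ_k = kρ / (1 + (k−1)ρ) = 4·0.42 / (1 + 3·0.42) = 1.680 / 2.260 = 0.7434.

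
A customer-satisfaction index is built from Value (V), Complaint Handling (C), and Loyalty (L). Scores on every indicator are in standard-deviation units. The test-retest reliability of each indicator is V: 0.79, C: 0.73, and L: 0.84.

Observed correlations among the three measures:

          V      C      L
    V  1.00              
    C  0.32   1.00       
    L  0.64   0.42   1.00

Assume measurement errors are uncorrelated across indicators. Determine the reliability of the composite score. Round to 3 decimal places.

0.889

Var(V+C+L) = 3 + 2·[0.32 + 0.64 + 0.42] = 3 + 2.76 = 5.76.
Because errors are independent across components, Cov(Tᵢ,Tⱼ) = Cov(Xᵢ,Xⱼ); the off-diagonal part of the true-score variance is the same as above.
True-score variance = [0.79 + 0.73 + 0.84] + 2.76 = 2.36 + 2.76 = 5.12.
Reliability = 5.12 / 5.76 = 0.889.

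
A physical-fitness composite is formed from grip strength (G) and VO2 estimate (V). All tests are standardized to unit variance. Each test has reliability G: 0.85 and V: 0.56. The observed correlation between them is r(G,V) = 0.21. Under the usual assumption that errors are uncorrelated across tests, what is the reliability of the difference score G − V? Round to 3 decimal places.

Var(G−V) = 1 + 1 − 2·0.21 = 2 − 0.42 = 1.58.
Because errors are independent across components, Cov(Tᵢ,Tⱼ) = Cov(Xᵢ,Xⱼ); the off-diagonal part of the true-score variance is the same as above.
True-score variance = [0.85 + 0.56] − 0.42 = 1.41 − 0.42 = 0.99.
Reliability = 0.99 / 1.58 = 0.627.

0.627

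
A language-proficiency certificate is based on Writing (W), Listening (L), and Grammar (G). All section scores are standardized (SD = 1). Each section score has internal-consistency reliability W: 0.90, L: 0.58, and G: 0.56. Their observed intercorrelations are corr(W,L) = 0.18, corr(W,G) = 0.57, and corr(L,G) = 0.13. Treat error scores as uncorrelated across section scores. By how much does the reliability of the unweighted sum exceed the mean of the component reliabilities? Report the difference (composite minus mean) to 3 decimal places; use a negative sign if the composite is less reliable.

0.118

Var(sum) = 3 + 1.76 = 4.76; true-score variance = 2.04 + 1.76 = 3.8; composite reliability = 0.7983.
Mean component reliability = 0.6800.
Difference = 0.7983 − 0.6800 = 0.118.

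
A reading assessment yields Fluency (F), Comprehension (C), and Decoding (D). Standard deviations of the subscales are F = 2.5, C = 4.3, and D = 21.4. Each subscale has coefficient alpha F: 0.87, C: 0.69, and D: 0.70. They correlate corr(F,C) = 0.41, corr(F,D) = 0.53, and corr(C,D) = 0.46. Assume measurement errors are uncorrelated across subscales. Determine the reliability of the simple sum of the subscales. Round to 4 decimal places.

Var(F+C+D) = 2.5² + 4.3² + 21.4² + 2·[2.5·4.3·0.41 + 2.5·21.4·0.53 + 4.3·21.4·0.46] = 482.7 + 150.183 = 632.883.
Under uncorrelated errors the observed covariances equal the true-score covariances, so only the own-variance terms attenuate.
True-score variance = [2.5²·0.87 + 4.3²·0.69 + 21.4²·0.70] + 150.183 = 338.768 + 150.183 = 488.951.
Reliability = 488.951 / 632.883 = 0.7726.

0.7726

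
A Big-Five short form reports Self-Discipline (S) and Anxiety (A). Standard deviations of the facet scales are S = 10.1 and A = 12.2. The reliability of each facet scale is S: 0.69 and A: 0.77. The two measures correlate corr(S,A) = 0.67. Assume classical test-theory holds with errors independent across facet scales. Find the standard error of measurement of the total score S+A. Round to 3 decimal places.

8.115

Var(total) = 250.85 + 165.115 = 415.965.
True-score variance = 184.994 + 165.115 = 350.108, so reliability = 0.8417.
Error variance = 415.965 − 350.108 = 65.8563; SEM = √65.8563 = 8.115.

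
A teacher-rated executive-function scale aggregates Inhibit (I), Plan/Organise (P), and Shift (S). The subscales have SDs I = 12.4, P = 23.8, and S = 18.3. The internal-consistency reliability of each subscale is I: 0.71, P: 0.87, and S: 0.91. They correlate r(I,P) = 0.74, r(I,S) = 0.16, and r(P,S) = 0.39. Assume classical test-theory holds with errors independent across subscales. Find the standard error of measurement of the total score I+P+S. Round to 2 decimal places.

12.18

Var(total) = 1055.09 + 849.113 = 1904.2.
True-score variance = 906.722 + 849.113 = 1755.84, so reliability = 0.9221.
Error variance = 1904.2 − 1755.84 = 148.368; SEM = √148.368 = 12.18.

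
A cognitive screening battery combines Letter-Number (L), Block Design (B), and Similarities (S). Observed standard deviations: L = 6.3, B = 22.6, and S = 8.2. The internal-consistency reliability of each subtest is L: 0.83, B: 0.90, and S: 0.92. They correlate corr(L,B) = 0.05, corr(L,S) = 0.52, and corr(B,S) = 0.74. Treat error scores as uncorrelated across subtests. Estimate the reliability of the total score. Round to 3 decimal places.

Var(L+B+S) = 6.3² + 22.6² + 8.2² + 2·[6.3·22.6·0.05 + 6.3·8.2·0.52 + 22.6·8.2·0.74] = 617.69 + 342.238 = 959.928.
Because errors are independent across components, Cov(Tᵢ,Tⱼ) = Cov(Xᵢ,Xⱼ); the off-diagonal part of the true-score variance is the same as above.
True-score variance = [6.3²·0.83 + 22.6²·0.90 + 8.2²·0.92] + 342.238 = 554.488 + 342.238 = 896.726.
Reliability = 896.726 / 959.928 = 0.934.

0.934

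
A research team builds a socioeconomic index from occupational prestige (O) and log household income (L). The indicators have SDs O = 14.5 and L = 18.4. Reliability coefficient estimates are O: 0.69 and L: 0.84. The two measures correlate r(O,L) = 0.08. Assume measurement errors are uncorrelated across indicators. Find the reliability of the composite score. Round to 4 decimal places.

0.7982

Var(O+L) = 14.5² + 18.4² + 2·[14.5·18.4·0.08] = 548.81 + 42.688 = 591.498.
Because errors are independent across components, Cov(Tᵢ,Tⱼ) = Cov(Xᵢ,Xⱼ); the off-diagonal part of the true-score variance is the same as above.
True-score variance = [14.5²·0.69 + 18.4²·0.84] + 42.688 = 429.463 + 42.688 = 472.151.
Reliability = 472.151 / 591.498 = 0.7982.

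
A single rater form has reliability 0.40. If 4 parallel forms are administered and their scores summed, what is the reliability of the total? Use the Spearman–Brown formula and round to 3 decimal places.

0.727

ρ_k = kρ / (1 + (k−1)ρ) = 4·0.40 / (1 + 3·0.40) = 1.600 / 2.200 = 0.727.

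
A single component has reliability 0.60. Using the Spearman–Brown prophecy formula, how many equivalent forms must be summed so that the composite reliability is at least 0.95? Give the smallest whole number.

13

k ≥ ρ*(1−ρ₁)/(ρ₁(1−ρ*)) = 0.95·0.40 / (0.60·0.05) = 12.667.
Smallest integer k = 13.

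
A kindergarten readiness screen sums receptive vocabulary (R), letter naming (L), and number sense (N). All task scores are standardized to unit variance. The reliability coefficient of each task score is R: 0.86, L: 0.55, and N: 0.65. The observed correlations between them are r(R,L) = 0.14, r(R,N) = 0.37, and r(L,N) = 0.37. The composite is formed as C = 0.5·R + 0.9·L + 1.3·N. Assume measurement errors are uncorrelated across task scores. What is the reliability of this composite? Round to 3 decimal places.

0.765

Var(C) = 0.5² + 0.9² + 1.3² + 2·[0.45·0.14 + 0.65·0.37 + 1.17·0.37] = 2.75 + 1.4728 = 4.2228.
With uncorrelated errors the cross-covariances are all true-score covariance, so they carry over unchanged; only the diagonal terms shrink to ρᵢσᵢ².
True-score variance = [0.5²·0.86 + 0.9²·0.55 + 1.3²·0.65] + 1.4728 = 1.759 + 1.4728 = 3.2318.
Reliability = 3.2318 / 4.2228 = 0.765.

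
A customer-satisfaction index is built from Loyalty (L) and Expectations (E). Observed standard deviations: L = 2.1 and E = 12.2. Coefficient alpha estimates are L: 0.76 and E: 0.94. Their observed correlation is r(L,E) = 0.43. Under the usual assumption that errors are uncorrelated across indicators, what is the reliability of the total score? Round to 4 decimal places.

Var(L+E) = 2.1² + 12.2² + 2·[2.1·12.2·0.43] = 153.25 + 22.0332 = 175.283.
Because errors are independent across components, Cov(Tᵢ,Tⱼ) = Cov(Xᵢ,Xⱼ); the off-diagonal part of the true-score variance is the same as above.
True-score variance = [2.1²·0.76 + 12.2²·0.94] + 22.0332 = 143.261 + 22.0332 = 165.294.
Reliability = 165.294 / 175.283 = 0.9430.

0.9430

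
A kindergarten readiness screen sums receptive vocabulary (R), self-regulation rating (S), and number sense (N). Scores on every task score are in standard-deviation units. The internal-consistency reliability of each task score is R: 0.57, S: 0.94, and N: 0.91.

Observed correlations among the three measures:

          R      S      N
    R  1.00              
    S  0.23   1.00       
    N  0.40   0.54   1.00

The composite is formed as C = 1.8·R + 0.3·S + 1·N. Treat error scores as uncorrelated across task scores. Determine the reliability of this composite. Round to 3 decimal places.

0.765

Var(C) = 1.8² + 0.3² + 1 + 2·[0.54·0.23 + 1.8·0.40 + 0.3·0.54] = 4.33 + 2.0124 = 6.3424.
Under uncorrelated errors the observed covariances equal the true-score covariances, so only the own-variance terms attenuate.
True-score variance = [1.8²·0.57 + 0.3²·0.94 + 0.91] + 2.0124 = 2.8414 + 2.0124 = 4.8538.
Reliability = 4.8538 / 6.3424 = 0.765.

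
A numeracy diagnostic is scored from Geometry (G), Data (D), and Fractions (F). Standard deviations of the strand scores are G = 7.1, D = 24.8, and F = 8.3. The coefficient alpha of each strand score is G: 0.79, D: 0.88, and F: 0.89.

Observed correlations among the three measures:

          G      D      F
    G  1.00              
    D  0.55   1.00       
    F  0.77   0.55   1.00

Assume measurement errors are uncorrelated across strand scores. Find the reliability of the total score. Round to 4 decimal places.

Var(G+D+F) = 7.1² + 24.8² + 8.3² + 2·[7.1·24.8·0.55 + 7.1·8.3·0.77 + 24.8·8.3·0.55] = 734.34 + 510.864 = 1245.2.
Because errors are independent across components, Cov(Tᵢ,Tⱼ) = Cov(Xᵢ,Xⱼ); the off-diagonal part of the true-score variance is the same as above.
True-score variance = [7.1²·0.79 + 24.8²·0.88 + 8.3²·0.89] + 510.864 = 642.371 + 510.864 = 1153.24.
Reliability = 1153.24 / 1245.2 = 0.9261.

0.9261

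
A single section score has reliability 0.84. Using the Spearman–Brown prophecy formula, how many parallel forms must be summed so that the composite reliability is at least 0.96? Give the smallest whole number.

5

k ≥ ρ*(1−ρ₁)/(ρ₁(1−ρ*)) = 0.96·0.16 / (0.84·0.04) = 4.571.
Smallest integer k = 5.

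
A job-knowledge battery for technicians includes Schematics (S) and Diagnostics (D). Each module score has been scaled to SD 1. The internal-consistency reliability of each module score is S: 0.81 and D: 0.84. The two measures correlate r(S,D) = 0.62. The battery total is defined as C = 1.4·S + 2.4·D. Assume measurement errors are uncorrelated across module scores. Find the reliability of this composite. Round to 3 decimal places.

Var(C) = 1.4² + 2.4² + 2·[3.36·0.62] = 7.72 + 4.1664 = 11.8864.
Under uncorrelated errors the observed covariances equal the true-score covariances, so only the own-variance terms attenuate.
True-score variance = [1.4²·0.81 + 2.4²·0.84] + 4.1664 = 6.426 + 4.1664 = 10.5924.
Reliability = 10.5924 / 11.8864 = 0.891.

0.891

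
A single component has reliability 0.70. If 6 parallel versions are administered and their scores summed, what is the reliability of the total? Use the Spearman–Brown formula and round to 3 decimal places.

0.933

ρ_k = kρ / (1 + (k−1)ρ) = 6·0.70 / (1 + 5·0.70) = 4.200 / 4.500 = 0.933.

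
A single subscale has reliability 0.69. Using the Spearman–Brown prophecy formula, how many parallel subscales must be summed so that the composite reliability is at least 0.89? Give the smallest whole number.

k ≥ ρ*(1−ρ₁)/(ρ₁(1−ρ*)) = 0.89·0.31 / (0.69·0.11) = 3.635.
Smallest integer k = 4.

4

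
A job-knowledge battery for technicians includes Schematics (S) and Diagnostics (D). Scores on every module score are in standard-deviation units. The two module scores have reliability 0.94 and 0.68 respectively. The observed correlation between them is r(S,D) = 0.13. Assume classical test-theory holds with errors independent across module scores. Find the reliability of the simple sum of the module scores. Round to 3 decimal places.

Var(S+D) = 2 + 2·[0.13] = 2 + 0.26 = 2.26.
With uncorrelated errors the cross-covariances are all true-score covariance, so they carry over unchanged; only the diagonal terms shrink to ρᵢσᵢ².
True-score variance = [0.94 + 0.68] + 0.26 = 1.62 + 0.26 = 1.88.
Reliability = 1.88 / 2.26 = 0.832.

0.832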